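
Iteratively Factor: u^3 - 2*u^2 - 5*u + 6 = (u - 1)*(u^2 - u - 6) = (u - 3)*(u - 1)*(u + 2)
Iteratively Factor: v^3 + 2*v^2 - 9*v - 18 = (v + 2)*(v^2 - 9) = (v - 3)*(v + 2)*(v + 3)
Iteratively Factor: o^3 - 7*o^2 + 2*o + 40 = (o - 4)*(o^2 - 3*o - 10) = (o - 5)*(o - 4)*(o + 2)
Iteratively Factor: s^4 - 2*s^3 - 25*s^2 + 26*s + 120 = (s - 3)*(s^3 + s^2 - 22*s - 40) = (s - 3)*(s + 2)*(s^2 - s - 20) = (s - 3)*(s + 2)*(s + 4)*(s - 5)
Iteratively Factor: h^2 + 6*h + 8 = (h + 4)*(h + 2)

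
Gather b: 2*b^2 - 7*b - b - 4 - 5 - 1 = 2*b^2 - 8*b - 10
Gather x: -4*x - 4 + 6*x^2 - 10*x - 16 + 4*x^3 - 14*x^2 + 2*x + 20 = 4*x^3 - 8*x^2 - 12*x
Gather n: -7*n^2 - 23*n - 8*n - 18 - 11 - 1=-7*n^2 - 31*n - 30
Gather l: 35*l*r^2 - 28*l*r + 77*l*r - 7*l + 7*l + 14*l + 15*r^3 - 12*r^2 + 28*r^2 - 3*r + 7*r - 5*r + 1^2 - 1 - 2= l*(35*r^2 + 49*r + 14) + 15*r^3 + 16*r^2 - r - 2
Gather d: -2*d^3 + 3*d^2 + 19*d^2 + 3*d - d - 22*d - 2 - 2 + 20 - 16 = -2*d^3 + 22*d^2 - 20*d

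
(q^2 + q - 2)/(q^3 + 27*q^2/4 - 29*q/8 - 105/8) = 8*(q^2 + q - 2)/(8*q^3 + 54*q^2 - 29*q - 105)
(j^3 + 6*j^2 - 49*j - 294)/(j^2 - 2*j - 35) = (j^2 + 13*j + 42)/(j + 5)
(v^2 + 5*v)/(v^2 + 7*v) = (v + 5)/(v + 7)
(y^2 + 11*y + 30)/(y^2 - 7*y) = (y^2 + 11*y + 30)/(y*(y - 7))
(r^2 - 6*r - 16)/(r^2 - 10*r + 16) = (r + 2)/(r - 2)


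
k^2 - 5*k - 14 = (k - 7)*(k + 2)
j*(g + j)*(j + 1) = g*j^2 + g*j + j^3 + j^2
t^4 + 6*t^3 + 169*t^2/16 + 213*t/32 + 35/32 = (t + 1/4)*(t + 1)*(t + 5/4)*(t + 7/2)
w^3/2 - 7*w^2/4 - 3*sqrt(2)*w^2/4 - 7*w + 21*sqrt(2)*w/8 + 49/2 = (w/2 + sqrt(2))*(w - 7/2)*(w - 7*sqrt(2)/2)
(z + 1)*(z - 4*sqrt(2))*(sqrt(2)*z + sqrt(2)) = sqrt(2)*z^3 - 8*z^2 + 2*sqrt(2)*z^2 - 16*z + sqrt(2)*z - 8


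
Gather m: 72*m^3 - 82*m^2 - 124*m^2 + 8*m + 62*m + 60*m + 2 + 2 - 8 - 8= 72*m^3 - 206*m^2 + 130*m - 12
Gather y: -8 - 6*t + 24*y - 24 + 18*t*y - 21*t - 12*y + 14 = -27*t + y*(18*t + 12) - 18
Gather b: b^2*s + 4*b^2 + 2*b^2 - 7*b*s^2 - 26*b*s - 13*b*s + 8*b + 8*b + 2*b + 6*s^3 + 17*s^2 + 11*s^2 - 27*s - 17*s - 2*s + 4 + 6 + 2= b^2*(s + 6) + b*(-7*s^2 - 39*s + 18) + 6*s^3 + 28*s^2 - 46*s + 12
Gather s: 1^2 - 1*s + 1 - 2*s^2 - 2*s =-2*s^2 - 3*s + 2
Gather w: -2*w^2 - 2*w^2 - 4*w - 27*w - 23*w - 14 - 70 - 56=-4*w^2 - 54*w - 140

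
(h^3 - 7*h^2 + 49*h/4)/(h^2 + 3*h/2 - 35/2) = h*(2*h - 7)/(2*(h + 5))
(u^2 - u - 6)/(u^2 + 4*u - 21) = (u + 2)/(u + 7)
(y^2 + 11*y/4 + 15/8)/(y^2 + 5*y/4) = (y + 3/2)/y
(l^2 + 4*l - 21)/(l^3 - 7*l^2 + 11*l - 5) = (l^2 + 4*l - 21)/(l^3 - 7*l^2 + 11*l - 5)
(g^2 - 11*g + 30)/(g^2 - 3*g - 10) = (g - 6)/(g + 2)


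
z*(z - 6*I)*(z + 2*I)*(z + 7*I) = z^4 + 3*I*z^3 + 40*z^2 + 84*I*z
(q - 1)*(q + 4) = q^2 + 3*q - 4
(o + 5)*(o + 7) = o^2 + 12*o + 35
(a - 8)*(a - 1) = a^2 - 9*a + 8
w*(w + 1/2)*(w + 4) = w^3 + 9*w^2/2 + 2*w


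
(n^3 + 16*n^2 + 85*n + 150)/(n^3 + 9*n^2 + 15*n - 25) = (n + 6)/(n - 1)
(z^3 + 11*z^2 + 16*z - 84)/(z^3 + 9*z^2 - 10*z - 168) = (z - 2)/(z - 4)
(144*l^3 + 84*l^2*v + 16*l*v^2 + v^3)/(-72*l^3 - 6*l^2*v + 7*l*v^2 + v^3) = (6*l + v)/(-3*l + v)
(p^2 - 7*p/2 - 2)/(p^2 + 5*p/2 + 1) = (p - 4)/(p + 2)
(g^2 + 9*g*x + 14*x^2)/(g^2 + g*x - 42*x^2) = (-g - 2*x)/(-g + 6*x)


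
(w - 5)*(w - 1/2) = w^2 - 11*w/2 + 5/2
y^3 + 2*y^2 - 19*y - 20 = (y - 4)*(y + 1)*(y + 5)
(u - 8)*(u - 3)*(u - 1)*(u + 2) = u^4 - 10*u^3 + 11*u^2 + 46*u - 48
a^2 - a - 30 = (a - 6)*(a + 5)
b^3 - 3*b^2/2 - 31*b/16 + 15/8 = (b - 2)*(b - 3/4)*(b + 5/4)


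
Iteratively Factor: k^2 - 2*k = (k - 2)*(k)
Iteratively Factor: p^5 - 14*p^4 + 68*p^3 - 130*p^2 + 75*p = (p - 3)*(p^4 - 11*p^3 + 35*p^2 - 25*p) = p*(p - 3)*(p^3 - 11*p^2 + 35*p - 25) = p*(p - 5)*(p - 3)*(p^2 - 6*p + 5) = p*(p - 5)*(p - 3)*(p - 1)*(p - 5)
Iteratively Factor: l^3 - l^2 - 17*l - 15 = (l - 5)*(l^2 + 4*l + 3) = (l - 5)*(l + 3)*(l + 1)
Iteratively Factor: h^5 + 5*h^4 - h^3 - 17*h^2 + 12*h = (h)*(h^4 + 5*h^3 - h^2 - 17*h + 12) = h*(h + 3)*(h^3 + 2*h^2 - 7*h + 4) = h*(h - 1)*(h + 3)*(h^2 + 3*h - 4) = h*(h - 1)*(h + 3)*(h + 4)*(h - 1)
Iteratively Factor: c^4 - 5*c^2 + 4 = (c + 2)*(c^3 - 2*c^2 - c + 2) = (c - 1)*(c + 2)*(c^2 - c - 2) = (c - 1)*(c + 1)*(c + 2)*(c - 2)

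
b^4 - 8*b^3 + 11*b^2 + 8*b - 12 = (b - 6)*(b - 2)*(b - 1)*(b + 1)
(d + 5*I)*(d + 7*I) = d^2 + 12*I*d - 35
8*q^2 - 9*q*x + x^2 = (-8*q + x)*(-q + x)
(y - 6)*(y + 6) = y^2 - 36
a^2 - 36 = (a - 6)*(a + 6)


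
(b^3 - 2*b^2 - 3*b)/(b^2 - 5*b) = (b^2 - 2*b - 3)/(b - 5)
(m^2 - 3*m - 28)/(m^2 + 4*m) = (m - 7)/m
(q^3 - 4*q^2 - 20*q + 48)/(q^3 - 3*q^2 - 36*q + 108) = (q^2 + 2*q - 8)/(q^2 + 3*q - 18)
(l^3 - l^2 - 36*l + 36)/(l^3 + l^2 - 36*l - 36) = (l - 1)/(l + 1)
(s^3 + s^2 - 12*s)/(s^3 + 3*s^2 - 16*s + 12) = s*(s^2 + s - 12)/(s^3 + 3*s^2 - 16*s + 12)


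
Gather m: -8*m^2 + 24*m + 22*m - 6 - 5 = -8*m^2 + 46*m - 11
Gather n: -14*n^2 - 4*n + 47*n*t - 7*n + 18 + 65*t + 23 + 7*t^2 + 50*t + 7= -14*n^2 + n*(47*t - 11) + 7*t^2 + 115*t + 48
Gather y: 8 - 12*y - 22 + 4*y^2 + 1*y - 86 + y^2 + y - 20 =5*y^2 - 10*y - 120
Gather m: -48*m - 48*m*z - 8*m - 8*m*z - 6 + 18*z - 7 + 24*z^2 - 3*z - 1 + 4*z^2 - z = m*(-56*z - 56) + 28*z^2 + 14*z - 14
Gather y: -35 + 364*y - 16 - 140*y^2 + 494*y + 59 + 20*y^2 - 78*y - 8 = -120*y^2 + 780*y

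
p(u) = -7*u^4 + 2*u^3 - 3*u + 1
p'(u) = -28*u^3 + 6*u^2 - 3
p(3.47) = -940.73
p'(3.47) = -1100.65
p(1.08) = -9.24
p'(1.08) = -31.27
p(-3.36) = -956.97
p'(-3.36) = 1126.86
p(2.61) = -296.10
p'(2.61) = -459.96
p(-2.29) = -208.65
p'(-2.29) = 364.72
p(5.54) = -6269.38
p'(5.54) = -4579.73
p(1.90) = -82.21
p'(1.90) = -173.39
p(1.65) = -46.85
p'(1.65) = -112.44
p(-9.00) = -47357.00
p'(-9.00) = 20895.00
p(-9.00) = -47357.00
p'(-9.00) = 20895.00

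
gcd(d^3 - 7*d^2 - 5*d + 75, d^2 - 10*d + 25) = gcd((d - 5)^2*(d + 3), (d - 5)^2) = d^2 - 10*d + 25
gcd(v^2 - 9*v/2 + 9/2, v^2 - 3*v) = v - 3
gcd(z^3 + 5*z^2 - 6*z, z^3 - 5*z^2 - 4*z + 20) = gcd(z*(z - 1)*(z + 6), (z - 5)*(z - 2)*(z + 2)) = 1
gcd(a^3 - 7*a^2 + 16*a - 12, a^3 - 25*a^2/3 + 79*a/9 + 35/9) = 1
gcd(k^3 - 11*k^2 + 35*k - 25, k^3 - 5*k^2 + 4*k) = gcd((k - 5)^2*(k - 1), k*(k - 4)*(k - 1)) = k - 1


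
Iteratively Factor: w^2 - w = (w - 1)*(w)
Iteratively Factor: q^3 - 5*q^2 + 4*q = (q - 4)*(q^2 - q) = q*(q - 4)*(q - 1)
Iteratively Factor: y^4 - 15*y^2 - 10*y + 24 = (y + 2)*(y^3 - 2*y^2 - 11*y + 12) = (y - 1)*(y + 2)*(y^2 - y - 12) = (y - 1)*(y + 2)*(y + 3)*(y - 4)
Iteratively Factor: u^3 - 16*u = (u + 4)*(u^2 - 4*u) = u*(u + 4)*(u - 4)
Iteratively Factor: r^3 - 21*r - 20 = (r + 1)*(r^2 - r - 20) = (r + 1)*(r + 4)*(r - 5)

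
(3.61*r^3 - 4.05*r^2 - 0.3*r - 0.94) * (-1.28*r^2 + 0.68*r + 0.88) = -4.6208*r^5 + 7.6388*r^4 + 0.8068*r^3 - 2.5648*r^2 - 0.9032*r - 0.8272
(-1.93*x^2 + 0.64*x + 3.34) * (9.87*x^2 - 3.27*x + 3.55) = -19.0491*x^4 + 12.6279*x^3 + 24.0215*x^2 - 8.6498*x + 11.857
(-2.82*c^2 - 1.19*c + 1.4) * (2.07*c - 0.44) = -5.8374*c^3 - 1.2225*c^2 + 3.4216*c - 0.616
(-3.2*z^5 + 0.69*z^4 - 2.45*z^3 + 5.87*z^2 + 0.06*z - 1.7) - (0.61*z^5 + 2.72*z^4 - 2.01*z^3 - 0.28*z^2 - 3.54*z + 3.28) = -3.81*z^5 - 2.03*z^4 - 0.44*z^3 + 6.15*z^2 + 3.6*z - 4.98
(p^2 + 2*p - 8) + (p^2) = 2*p^2 + 2*p - 8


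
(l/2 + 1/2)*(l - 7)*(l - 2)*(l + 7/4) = l^4/2 - 25*l^3/8 - 9*l^2/2 + 91*l/8 + 49/4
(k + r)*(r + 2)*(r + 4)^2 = k*r^3 + 10*k*r^2 + 32*k*r + 32*k + r^4 + 10*r^3 + 32*r^2 + 32*r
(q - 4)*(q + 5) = q^2 + q - 20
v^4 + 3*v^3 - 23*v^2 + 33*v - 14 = (v - 2)*(v - 1)^2*(v + 7)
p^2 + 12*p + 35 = (p + 5)*(p + 7)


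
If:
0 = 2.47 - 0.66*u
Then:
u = 3.74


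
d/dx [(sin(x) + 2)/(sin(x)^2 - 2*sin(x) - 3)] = (-4*sin(x) + cos(x)^2)*cos(x)/((sin(x) - 3)^2*(sin(x) + 1)^2)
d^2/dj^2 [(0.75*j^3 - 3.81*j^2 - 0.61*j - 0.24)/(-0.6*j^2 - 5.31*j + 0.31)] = (-4.44089209850063e-16*j^5 - 5.32907051820075e-15*j^4 - 66.41127*j^3 + 12.17781*j^2 + 4.83615*j + 16.363932)/(0.216*j^6 + 5.7348*j^5 + 50.41818*j^4 + 143.795331*j^3 - 26.049393*j^2 + 1.530873*j - 0.029791)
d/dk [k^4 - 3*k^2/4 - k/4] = 4*k^3 - 3*k/2 - 1/4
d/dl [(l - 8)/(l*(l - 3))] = (-l^2 + 16*l - 24)/(l^2*(l^2 - 6*l + 9))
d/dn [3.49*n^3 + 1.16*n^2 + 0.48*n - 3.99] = 10.47*n^2 + 2.32*n + 0.48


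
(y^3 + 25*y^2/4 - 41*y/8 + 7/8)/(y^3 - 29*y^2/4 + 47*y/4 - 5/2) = (2*y^2 + 13*y - 7)/(2*(y^2 - 7*y + 10))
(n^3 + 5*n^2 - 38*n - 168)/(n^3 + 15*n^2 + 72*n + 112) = (n - 6)/(n + 4)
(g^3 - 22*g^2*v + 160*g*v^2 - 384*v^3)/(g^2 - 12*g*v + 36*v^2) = (-g^2 + 16*g*v - 64*v^2)/(-g + 6*v)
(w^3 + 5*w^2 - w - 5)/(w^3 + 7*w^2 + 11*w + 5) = (w - 1)/(w + 1)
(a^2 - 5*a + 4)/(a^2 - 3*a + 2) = (a - 4)/(a - 2)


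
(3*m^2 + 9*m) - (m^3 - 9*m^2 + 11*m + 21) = -m^3 + 12*m^2 - 2*m - 21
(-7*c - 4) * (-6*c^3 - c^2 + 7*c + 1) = 42*c^4 + 31*c^3 - 45*c^2 - 35*c - 4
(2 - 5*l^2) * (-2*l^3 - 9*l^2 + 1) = 10*l^5 + 45*l^4 - 4*l^3 - 23*l^2 + 2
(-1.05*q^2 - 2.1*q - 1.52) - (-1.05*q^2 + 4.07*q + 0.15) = -6.17*q - 1.67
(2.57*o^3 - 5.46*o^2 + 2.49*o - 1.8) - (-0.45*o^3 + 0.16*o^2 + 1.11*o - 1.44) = 3.02*o^3 - 5.62*o^2 + 1.38*o - 0.36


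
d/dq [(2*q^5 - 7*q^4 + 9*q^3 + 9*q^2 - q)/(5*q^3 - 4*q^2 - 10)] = (20*q^7 - 59*q^6 + 56*q^5 - 181*q^4 + 290*q^3 - 274*q^2 - 180*q + 10)/(25*q^6 - 40*q^5 + 16*q^4 - 100*q^3 + 80*q^2 + 100)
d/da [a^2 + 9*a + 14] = 2*a + 9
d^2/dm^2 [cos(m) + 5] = -cos(m)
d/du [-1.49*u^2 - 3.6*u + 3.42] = -2.98*u - 3.6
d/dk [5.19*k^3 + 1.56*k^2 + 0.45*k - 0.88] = 15.57*k^2 + 3.12*k + 0.45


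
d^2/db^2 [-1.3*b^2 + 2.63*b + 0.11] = -2.60000000000000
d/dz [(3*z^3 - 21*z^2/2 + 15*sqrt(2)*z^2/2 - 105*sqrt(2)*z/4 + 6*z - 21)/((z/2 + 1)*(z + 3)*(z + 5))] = 3*(-5*sqrt(2)*z^4 + 27*z^4 + 35*sqrt(2)*z^3 + 116*z^3 - 35*z^2 + 330*sqrt(2)*z^2 - 140*z + 300*sqrt(2)*z - 525*sqrt(2) + 554)/(z^6 + 20*z^5 + 162*z^4 + 680*z^3 + 1561*z^2 + 1860*z + 900)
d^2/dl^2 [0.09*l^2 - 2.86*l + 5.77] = 0.180000000000000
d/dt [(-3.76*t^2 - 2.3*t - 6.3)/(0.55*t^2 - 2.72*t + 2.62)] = (11.4922*t^2 - 12.7724*t - 23.162)/(0.3025*t^4 - 2.992*t^3 + 10.2804*t^2 - 14.2528*t + 6.8644)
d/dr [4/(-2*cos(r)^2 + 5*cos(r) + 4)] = 4*(5 - 4*cos(r))*sin(r)/(5*cos(r) - cos(2*r) + 3)^2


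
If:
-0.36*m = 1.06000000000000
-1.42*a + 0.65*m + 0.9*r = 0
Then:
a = 0.633802816901408*r - 1.34780907668232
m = -2.94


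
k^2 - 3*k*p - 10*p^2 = (k - 5*p)*(k + 2*p)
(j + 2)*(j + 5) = j^2 + 7*j + 10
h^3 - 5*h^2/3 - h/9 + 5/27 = (h - 5/3)*(h - 1/3)*(h + 1/3)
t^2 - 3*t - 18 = (t - 6)*(t + 3)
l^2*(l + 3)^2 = l^4 + 6*l^3 + 9*l^2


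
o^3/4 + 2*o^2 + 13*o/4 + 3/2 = (o/4 + 1/4)*(o + 1)*(o + 6)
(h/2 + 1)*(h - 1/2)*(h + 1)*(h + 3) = h^4/2 + 11*h^3/4 + 4*h^2 + h/4 - 3/2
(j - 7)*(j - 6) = j^2 - 13*j + 42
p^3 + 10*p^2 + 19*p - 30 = (p - 1)*(p + 5)*(p + 6)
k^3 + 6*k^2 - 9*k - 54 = (k - 3)*(k + 3)*(k + 6)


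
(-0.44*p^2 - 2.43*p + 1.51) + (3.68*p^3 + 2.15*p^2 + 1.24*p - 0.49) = 3.68*p^3 + 1.71*p^2 - 1.19*p + 1.02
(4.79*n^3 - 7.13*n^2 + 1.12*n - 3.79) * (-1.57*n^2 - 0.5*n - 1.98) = -7.5203*n^5 + 8.7991*n^4 - 7.6776*n^3 + 19.5077*n^2 - 0.3226*n + 7.5042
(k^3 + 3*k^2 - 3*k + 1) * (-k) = -k^4 - 3*k^3 + 3*k^2 - k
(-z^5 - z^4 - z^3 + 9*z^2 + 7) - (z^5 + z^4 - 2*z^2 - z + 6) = -2*z^5 - 2*z^4 - z^3 + 11*z^2 + z + 1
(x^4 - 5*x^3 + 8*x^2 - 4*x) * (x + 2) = x^5 - 3*x^4 - 2*x^3 + 12*x^2 - 8*x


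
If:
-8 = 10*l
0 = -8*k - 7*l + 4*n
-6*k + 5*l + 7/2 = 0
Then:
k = -1/12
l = -4/5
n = -47/30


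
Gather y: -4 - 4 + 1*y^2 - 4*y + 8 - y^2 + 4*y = 0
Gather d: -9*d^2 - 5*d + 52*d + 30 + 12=-9*d^2 + 47*d + 42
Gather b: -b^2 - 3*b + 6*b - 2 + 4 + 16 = -b^2 + 3*b + 18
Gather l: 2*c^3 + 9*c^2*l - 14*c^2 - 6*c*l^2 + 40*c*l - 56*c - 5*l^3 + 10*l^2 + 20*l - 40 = 2*c^3 - 14*c^2 - 56*c - 5*l^3 + l^2*(10 - 6*c) + l*(9*c^2 + 40*c + 20) - 40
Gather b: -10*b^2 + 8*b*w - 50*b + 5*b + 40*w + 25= -10*b^2 + b*(8*w - 45) + 40*w + 25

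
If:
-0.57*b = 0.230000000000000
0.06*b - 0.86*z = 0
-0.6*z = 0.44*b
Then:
No Solution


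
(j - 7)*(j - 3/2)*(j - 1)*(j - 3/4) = j^4 - 41*j^3/4 + 209*j^2/8 - 99*j/4 + 63/8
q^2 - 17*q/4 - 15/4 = (q - 5)*(q + 3/4)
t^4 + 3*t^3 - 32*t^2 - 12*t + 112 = (t - 4)*(t - 2)*(t + 2)*(t + 7)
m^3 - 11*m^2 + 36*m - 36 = (m - 6)*(m - 3)*(m - 2)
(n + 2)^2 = n^2 + 4*n + 4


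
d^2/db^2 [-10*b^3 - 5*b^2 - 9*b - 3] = -60*b - 10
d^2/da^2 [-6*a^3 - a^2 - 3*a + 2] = -36*a - 2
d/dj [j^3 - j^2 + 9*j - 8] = 3*j^2 - 2*j + 9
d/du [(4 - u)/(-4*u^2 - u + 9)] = (4*u^2 + u - (u - 4)*(8*u + 1) - 9)/(4*u^2 + u - 9)^2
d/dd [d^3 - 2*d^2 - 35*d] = 3*d^2 - 4*d - 35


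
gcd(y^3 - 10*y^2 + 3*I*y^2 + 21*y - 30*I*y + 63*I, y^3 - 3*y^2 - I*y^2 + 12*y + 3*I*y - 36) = y^2 + y*(-3 + 3*I) - 9*I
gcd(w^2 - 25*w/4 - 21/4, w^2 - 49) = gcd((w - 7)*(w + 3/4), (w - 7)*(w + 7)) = w - 7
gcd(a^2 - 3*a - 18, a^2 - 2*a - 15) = a + 3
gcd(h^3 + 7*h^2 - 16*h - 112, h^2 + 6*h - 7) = h + 7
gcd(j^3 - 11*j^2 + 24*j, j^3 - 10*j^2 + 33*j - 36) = j - 3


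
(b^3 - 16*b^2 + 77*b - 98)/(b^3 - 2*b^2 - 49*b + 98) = (b - 7)/(b + 7)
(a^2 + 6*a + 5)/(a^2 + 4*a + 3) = (a + 5)/(a + 3)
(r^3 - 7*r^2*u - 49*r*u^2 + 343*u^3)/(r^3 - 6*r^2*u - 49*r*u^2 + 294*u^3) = (r - 7*u)/(r - 6*u)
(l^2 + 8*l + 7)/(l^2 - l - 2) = (l + 7)/(l - 2)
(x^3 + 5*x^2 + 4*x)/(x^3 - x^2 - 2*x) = (x + 4)/(x - 2)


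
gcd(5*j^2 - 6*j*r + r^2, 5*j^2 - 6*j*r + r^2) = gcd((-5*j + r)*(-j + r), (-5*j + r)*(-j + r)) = 5*j^2 - 6*j*r + r^2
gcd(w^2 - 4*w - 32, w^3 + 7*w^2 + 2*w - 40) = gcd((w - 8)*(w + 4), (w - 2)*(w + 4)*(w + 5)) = w + 4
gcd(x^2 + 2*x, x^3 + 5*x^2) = x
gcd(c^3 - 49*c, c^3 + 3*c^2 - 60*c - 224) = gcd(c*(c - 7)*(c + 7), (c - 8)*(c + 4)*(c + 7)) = c + 7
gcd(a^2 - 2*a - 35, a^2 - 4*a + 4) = 1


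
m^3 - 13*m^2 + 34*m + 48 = (m - 8)*(m - 6)*(m + 1)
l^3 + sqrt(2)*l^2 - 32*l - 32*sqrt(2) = (l - 4*sqrt(2))*(l + sqrt(2))*(l + 4*sqrt(2))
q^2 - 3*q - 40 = (q - 8)*(q + 5)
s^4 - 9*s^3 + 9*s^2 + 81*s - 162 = (s - 6)*(s - 3)^2*(s + 3)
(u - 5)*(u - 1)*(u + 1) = u^3 - 5*u^2 - u + 5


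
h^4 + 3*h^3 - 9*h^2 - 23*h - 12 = (h - 3)*(h + 1)^2*(h + 4)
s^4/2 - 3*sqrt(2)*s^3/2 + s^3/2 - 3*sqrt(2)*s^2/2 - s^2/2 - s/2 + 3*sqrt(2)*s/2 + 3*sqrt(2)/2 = (s/2 + 1/2)*(s - 1)*(s + 1)*(s - 3*sqrt(2))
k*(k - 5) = k^2 - 5*k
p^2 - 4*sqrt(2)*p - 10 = (p - 5*sqrt(2))*(p + sqrt(2))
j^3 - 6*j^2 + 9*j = j*(j - 3)^2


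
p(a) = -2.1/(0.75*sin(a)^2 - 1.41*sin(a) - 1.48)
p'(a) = -2.1*(-1.5*sin(a)*cos(a) + 1.41*cos(a))/(0.75*sin(a)^2 - 1.41*sin(a) - 1.48)^2 = (3.15*sin(a) - 2.961)*cos(a)/(-0.75*sin(a)^2 + 1.41*sin(a) + 1.48)^2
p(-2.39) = 12.53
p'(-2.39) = 132.98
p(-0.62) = 5.15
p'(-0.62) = -23.48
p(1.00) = 0.98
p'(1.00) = -0.04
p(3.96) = 41.27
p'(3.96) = 1388.78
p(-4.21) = 0.98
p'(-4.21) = 0.02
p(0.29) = 1.15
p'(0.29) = -0.59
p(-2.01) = -5.11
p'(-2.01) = 14.66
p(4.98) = -3.64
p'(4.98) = -4.76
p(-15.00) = 8.54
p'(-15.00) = 62.92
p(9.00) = 1.09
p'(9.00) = 0.41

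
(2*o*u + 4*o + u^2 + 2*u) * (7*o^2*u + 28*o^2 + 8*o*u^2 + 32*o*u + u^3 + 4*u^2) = 14*o^3*u^2 + 84*o^3*u + 112*o^3 + 23*o^2*u^3 + 138*o^2*u^2 + 184*o^2*u + 10*o*u^4 + 60*o*u^3 + 80*o*u^2 + u^5 + 6*u^4 + 8*u^3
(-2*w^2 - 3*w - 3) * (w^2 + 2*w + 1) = -2*w^4 - 7*w^3 - 11*w^2 - 9*w - 3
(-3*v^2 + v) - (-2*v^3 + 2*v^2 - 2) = 2*v^3 - 5*v^2 + v + 2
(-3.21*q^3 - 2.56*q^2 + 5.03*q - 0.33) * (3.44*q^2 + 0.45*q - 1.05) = -11.0424*q^5 - 10.2509*q^4 + 19.5217*q^3 + 3.8163*q^2 - 5.43*q + 0.3465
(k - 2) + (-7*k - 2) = -6*k - 4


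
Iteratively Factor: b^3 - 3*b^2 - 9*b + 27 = (b + 3)*(b^2 - 6*b + 9) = (b - 3)*(b + 3)*(b - 3)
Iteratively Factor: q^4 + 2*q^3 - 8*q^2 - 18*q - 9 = (q + 1)*(q^3 + q^2 - 9*q - 9) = (q + 1)^2*(q^2 - 9) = (q + 1)^2*(q + 3)*(q - 3)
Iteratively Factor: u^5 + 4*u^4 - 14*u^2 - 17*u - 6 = (u + 3)*(u^4 + u^3 - 3*u^2 - 5*u - 2) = (u + 1)*(u + 3)*(u^3 - 3*u - 2) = (u + 1)^2*(u + 3)*(u^2 - u - 2) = (u - 2)*(u + 1)^2*(u + 3)*(u + 1)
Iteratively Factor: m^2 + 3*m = (m)*(m + 3)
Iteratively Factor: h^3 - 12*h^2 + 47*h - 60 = (h - 3)*(h^2 - 9*h + 20) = (h - 5)*(h - 3)*(h - 4)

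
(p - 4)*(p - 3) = p^2 - 7*p + 12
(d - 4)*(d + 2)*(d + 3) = d^3 + d^2 - 14*d - 24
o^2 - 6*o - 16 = (o - 8)*(o + 2)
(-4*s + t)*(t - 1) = -4*s*t + 4*s + t^2 - t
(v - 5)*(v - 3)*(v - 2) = v^3 - 10*v^2 + 31*v - 30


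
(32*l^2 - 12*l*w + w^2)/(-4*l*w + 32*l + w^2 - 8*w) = (-8*l + w)/(w - 8)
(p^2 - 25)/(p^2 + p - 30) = (p + 5)/(p + 6)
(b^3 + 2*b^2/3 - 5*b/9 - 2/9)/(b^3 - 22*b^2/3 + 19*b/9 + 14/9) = (b + 1)/(b - 7)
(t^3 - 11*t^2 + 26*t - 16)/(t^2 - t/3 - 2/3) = 3*(t^2 - 10*t + 16)/(3*t + 2)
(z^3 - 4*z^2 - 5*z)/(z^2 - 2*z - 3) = z*(z - 5)/(z - 3)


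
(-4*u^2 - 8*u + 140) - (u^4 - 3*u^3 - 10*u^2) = -u^4 + 3*u^3 + 6*u^2 - 8*u + 140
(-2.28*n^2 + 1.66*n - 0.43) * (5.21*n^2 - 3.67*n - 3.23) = -11.8788*n^4 + 17.0162*n^3 - 0.968100000000001*n^2 - 3.7837*n + 1.3889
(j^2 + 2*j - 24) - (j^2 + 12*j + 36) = -10*j - 60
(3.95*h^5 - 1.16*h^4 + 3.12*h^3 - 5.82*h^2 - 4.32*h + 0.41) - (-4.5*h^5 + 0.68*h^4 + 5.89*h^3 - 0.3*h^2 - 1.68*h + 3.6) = 8.45*h^5 - 1.84*h^4 - 2.77*h^3 - 5.52*h^2 - 2.64*h - 3.19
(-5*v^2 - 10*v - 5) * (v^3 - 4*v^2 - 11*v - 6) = -5*v^5 + 10*v^4 + 90*v^3 + 160*v^2 + 115*v + 30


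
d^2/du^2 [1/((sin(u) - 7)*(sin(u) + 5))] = (-4*sin(u)^4 + 6*sin(u)^3 - 138*sin(u)^2 + 58*sin(u) + 78)/((sin(u) - 7)^3*(sin(u) + 5)^3)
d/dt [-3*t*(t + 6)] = -6*t - 18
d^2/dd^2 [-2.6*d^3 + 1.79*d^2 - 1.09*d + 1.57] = 3.58 - 15.6*d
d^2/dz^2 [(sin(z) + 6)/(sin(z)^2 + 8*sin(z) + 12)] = (2*sin(z) + cos(z)^2 + 1)/(sin(z) + 2)^3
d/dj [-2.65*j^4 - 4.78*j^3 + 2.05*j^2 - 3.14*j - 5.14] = -10.6*j^3 - 14.34*j^2 + 4.1*j - 3.14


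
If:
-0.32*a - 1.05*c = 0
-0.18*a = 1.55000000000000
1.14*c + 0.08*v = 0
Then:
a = -8.61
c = 2.62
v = -37.40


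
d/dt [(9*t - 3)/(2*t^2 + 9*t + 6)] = 3*(-6*t^2 + 4*t + 27)/(4*t^4 + 36*t^3 + 105*t^2 + 108*t + 36)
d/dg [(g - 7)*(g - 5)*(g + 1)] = 3*g^2 - 22*g + 23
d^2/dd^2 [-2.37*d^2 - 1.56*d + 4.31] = -4.74000000000000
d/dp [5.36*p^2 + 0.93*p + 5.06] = 10.72*p + 0.93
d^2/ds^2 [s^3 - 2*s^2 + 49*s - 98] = 6*s - 4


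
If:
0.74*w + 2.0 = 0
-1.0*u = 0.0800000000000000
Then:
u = -0.08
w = -2.70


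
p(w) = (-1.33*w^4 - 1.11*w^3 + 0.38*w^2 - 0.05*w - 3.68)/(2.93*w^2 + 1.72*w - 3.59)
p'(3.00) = -2.72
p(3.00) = -4.94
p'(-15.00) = 13.50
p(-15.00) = -100.82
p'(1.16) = 6.29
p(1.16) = -3.14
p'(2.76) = -2.46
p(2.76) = -4.32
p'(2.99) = -2.71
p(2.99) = -4.92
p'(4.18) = -3.87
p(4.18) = -8.84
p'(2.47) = -2.13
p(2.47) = -3.65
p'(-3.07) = 2.43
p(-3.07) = -4.59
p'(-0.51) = -0.16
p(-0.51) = 0.94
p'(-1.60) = -28.40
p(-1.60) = -5.87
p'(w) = (-5.86*w - 1.72)*(-1.33*w^4 - 1.11*w^3 + 0.38*w^2 - 0.05*w - 3.68)/(2.93*w^2 + 1.72*w - 3.59)^2 + (-5.32*w^3 - 3.33*w^2 + 0.76*w - 0.05)/(2.93*w^2 + 1.72*w - 3.59)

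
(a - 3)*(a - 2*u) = a^2 - 2*a*u - 3*a + 6*u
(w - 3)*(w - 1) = w^2 - 4*w + 3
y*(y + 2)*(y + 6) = y^3 + 8*y^2 + 12*y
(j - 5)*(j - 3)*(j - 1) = j^3 - 9*j^2 + 23*j - 15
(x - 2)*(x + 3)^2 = x^3 + 4*x^2 - 3*x - 18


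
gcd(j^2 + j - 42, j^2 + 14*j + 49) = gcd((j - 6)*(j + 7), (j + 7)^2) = j + 7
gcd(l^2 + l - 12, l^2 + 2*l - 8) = l + 4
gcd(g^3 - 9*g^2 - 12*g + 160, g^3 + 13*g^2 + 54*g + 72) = g + 4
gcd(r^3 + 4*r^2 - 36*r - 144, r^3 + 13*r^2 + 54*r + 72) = r^2 + 10*r + 24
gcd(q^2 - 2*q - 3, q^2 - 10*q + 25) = 1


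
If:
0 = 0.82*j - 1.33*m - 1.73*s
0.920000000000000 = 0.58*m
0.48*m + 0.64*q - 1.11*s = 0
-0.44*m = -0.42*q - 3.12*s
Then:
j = 3.23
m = 1.59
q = -0.65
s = 0.31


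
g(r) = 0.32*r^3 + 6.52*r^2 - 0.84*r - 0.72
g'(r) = 0.96*r^2 + 13.04*r - 0.84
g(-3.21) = 58.57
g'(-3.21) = -32.81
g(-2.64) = 41.05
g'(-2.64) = -28.57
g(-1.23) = 9.58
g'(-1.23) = -15.43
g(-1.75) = 19.00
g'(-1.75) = -20.72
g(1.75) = 19.49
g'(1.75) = 24.92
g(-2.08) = 26.36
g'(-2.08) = -23.81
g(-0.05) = -0.66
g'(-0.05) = -1.49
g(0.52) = 0.65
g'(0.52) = 6.20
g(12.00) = 1481.04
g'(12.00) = 293.88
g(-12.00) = 395.28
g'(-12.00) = -19.08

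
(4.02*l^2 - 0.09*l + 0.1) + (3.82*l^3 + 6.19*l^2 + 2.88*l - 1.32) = 3.82*l^3 + 10.21*l^2 + 2.79*l - 1.22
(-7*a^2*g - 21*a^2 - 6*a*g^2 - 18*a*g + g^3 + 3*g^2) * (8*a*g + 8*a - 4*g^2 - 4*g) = -56*a^3*g^2 - 224*a^3*g - 168*a^3 - 20*a^2*g^3 - 80*a^2*g^2 - 60*a^2*g + 32*a*g^4 + 128*a*g^3 + 96*a*g^2 - 4*g^5 - 16*g^4 - 12*g^3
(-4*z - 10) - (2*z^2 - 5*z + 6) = -2*z^2 + z - 16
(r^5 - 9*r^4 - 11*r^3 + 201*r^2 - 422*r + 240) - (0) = r^5 - 9*r^4 - 11*r^3 + 201*r^2 - 422*r + 240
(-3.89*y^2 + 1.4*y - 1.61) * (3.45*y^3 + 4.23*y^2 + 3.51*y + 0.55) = -13.4205*y^5 - 11.6247*y^4 - 13.2864*y^3 - 4.0358*y^2 - 4.8811*y - 0.8855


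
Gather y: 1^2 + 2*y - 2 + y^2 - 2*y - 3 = y^2 - 4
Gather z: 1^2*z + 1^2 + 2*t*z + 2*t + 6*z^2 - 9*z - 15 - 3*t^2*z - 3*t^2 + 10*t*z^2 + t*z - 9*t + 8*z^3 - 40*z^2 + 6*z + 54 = -3*t^2 - 7*t + 8*z^3 + z^2*(10*t - 34) + z*(-3*t^2 + 3*t - 2) + 40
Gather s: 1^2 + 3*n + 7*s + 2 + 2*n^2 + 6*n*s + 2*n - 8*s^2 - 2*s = 2*n^2 + 5*n - 8*s^2 + s*(6*n + 5) + 3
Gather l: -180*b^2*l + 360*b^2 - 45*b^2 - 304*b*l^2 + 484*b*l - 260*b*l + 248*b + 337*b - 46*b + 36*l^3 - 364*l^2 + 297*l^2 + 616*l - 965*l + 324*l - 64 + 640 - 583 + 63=315*b^2 + 539*b + 36*l^3 + l^2*(-304*b - 67) + l*(-180*b^2 + 224*b - 25) + 56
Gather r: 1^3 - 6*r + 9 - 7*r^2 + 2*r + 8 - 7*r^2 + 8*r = -14*r^2 + 4*r + 18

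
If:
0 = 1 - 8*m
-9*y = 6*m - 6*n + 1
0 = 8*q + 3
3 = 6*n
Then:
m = 1/8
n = 1/2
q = -3/8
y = 5/36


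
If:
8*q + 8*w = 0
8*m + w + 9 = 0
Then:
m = -w/8 - 9/8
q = -w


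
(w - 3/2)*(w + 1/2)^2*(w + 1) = w^4 + w^3/2 - 7*w^2/4 - 13*w/8 - 3/8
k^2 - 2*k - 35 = (k - 7)*(k + 5)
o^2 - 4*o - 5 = (o - 5)*(o + 1)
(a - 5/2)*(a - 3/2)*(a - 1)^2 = a^4 - 6*a^3 + 51*a^2/4 - 23*a/2 + 15/4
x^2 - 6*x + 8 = (x - 4)*(x - 2)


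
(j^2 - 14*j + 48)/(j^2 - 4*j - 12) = (j - 8)/(j + 2)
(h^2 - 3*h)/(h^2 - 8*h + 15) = h/(h - 5)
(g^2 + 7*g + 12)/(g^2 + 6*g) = (g^2 + 7*g + 12)/(g*(g + 6))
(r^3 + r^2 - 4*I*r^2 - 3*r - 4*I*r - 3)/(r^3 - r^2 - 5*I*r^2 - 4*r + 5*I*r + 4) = (r^2 + r*(1 - 3*I) - 3*I)/(r^2 - r*(1 + 4*I) + 4*I)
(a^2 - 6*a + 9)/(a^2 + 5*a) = (a^2 - 6*a + 9)/(a*(a + 5))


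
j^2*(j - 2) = j^3 - 2*j^2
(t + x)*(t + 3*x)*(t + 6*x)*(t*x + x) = t^4*x + 10*t^3*x^2 + t^3*x + 27*t^2*x^3 + 10*t^2*x^2 + 18*t*x^4 + 27*t*x^3 + 18*x^4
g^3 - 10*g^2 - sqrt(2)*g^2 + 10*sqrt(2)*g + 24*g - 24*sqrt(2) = (g - 6)*(g - 4)*(g - sqrt(2))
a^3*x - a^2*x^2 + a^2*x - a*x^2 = a*(a - x)*(a*x + x)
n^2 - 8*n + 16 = (n - 4)^2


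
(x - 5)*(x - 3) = x^2 - 8*x + 15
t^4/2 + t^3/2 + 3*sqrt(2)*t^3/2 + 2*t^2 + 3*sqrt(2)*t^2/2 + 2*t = t*(t/2 + 1/2)*(t + sqrt(2))*(t + 2*sqrt(2))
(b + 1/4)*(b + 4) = b^2 + 17*b/4 + 1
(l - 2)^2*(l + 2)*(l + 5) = l^4 + 3*l^3 - 14*l^2 - 12*l + 40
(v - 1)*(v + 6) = v^2 + 5*v - 6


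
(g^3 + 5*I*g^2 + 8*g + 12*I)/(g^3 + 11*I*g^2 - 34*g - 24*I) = (g - 2*I)/(g + 4*I)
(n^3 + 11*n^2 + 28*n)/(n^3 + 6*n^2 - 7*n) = (n + 4)/(n - 1)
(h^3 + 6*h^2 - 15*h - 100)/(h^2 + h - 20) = h + 5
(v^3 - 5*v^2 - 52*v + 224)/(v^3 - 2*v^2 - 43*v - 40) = (v^2 + 3*v - 28)/(v^2 + 6*v + 5)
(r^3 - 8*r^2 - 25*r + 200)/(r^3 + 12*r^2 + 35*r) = (r^2 - 13*r + 40)/(r*(r + 7))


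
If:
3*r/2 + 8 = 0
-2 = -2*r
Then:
No Solution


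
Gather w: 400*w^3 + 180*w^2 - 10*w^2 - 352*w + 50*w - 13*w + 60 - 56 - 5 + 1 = 400*w^3 + 170*w^2 - 315*w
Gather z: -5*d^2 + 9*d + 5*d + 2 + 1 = -5*d^2 + 14*d + 3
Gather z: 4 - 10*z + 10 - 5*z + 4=18 - 15*z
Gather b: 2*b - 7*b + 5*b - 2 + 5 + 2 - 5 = 0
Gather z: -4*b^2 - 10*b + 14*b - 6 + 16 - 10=-4*b^2 + 4*b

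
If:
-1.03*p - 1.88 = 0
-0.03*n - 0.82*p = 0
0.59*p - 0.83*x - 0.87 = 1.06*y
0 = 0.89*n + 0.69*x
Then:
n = 49.89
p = -1.83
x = -64.35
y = 48.55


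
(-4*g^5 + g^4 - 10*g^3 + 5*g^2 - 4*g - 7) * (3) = -12*g^5 + 3*g^4 - 30*g^3 + 15*g^2 - 12*g - 21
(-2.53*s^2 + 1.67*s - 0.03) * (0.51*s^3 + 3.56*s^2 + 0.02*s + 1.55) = -1.2903*s^5 - 8.1551*s^4 + 5.8793*s^3 - 3.9949*s^2 + 2.5879*s - 0.0465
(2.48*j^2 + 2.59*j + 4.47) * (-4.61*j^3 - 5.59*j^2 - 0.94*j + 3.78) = -11.4328*j^5 - 25.8031*j^4 - 37.416*j^3 - 18.0475*j^2 + 5.5884*j + 16.8966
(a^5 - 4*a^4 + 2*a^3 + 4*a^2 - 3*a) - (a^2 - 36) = a^5 - 4*a^4 + 2*a^3 + 3*a^2 - 3*a + 36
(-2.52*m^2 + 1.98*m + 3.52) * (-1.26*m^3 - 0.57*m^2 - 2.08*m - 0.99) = 3.1752*m^5 - 1.0584*m^4 - 0.3222*m^3 - 3.63*m^2 - 9.2818*m - 3.4848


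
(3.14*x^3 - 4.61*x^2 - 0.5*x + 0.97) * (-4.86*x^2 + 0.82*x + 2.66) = -15.2604*x^5 + 24.9794*x^4 + 7.0022*x^3 - 17.3868*x^2 - 0.5346*x + 2.5802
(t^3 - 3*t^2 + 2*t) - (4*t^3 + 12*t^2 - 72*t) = -3*t^3 - 15*t^2 + 74*t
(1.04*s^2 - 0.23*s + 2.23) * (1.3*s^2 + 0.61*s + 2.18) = 1.352*s^4 + 0.3354*s^3 + 5.0259*s^2 + 0.8589*s + 4.8614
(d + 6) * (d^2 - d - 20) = d^3 + 5*d^2 - 26*d - 120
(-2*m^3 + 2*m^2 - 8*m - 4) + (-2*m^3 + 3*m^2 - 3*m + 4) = -4*m^3 + 5*m^2 - 11*m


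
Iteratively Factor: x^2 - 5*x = (x)*(x - 5)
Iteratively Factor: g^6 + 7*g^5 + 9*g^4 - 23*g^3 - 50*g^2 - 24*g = (g + 4)*(g^5 + 3*g^4 - 3*g^3 - 11*g^2 - 6*g) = (g + 1)*(g + 4)*(g^4 + 2*g^3 - 5*g^2 - 6*g) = g*(g + 1)*(g + 4)*(g^3 + 2*g^2 - 5*g - 6) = g*(g - 2)*(g + 1)*(g + 4)*(g^2 + 4*g + 3) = g*(g - 2)*(g + 1)*(g + 3)*(g + 4)*(g + 1)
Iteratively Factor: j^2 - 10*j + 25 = (j - 5)*(j - 5)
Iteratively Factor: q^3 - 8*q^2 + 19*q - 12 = (q - 4)*(q^2 - 4*q + 3) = (q - 4)*(q - 3)*(q - 1)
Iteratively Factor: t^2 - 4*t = (t - 4)*(t)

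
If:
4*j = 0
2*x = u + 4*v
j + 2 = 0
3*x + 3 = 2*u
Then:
No Solution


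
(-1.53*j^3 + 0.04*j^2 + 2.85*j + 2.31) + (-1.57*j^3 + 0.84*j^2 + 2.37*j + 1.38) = -3.1*j^3 + 0.88*j^2 + 5.22*j + 3.69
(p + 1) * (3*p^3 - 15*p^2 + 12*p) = 3*p^4 - 12*p^3 - 3*p^2 + 12*p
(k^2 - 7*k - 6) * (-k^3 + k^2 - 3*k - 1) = -k^5 + 8*k^4 - 4*k^3 + 14*k^2 + 25*k + 6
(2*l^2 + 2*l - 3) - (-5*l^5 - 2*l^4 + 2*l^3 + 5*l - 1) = 5*l^5 + 2*l^4 - 2*l^3 + 2*l^2 - 3*l - 2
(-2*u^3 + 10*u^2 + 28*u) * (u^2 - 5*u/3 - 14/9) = -2*u^5 + 40*u^4/3 + 130*u^3/9 - 560*u^2/9 - 392*u/9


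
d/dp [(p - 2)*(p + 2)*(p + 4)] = 3*p^2 + 8*p - 4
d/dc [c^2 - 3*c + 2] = 2*c - 3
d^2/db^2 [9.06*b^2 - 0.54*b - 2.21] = 18.1200000000000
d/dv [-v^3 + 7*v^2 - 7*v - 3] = -3*v^2 + 14*v - 7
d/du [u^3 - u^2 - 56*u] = 3*u^2 - 2*u - 56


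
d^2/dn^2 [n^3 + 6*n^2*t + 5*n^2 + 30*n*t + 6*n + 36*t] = 6*n + 12*t + 10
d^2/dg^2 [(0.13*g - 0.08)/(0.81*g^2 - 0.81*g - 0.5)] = ((0.3402 - 0.6318*g)*(-0.81*g^2 + 0.81*g + 0.5) - (0.13*g - 0.08)*(1.62*g - 0.81)*(3.24*g - 1.62))/(-0.81*g^2 + 0.81*g + 0.5)^3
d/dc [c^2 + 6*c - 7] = 2*c + 6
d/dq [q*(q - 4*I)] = 2*q - 4*I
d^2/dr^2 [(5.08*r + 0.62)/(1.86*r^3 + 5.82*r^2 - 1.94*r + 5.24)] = (105.448608*r^5 + 355.69152*r^4 + 488.190912*r^3 - 481.558464*r^2 - 1007.800848*r + 70.133328)/(6.434856*r^9 + 60.404616*r^8 + 168.87312*r^7 + 125.516952*r^6 + 164.207808*r^5 + 484.738488*r^4 - 209.070728*r^3 + 538.573488*r^2 - 159.803232*r + 143.877824)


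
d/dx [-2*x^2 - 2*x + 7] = -4*x - 2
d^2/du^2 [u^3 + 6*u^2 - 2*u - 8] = 6*u + 12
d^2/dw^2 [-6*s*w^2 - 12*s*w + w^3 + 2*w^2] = -12*s + 6*w + 4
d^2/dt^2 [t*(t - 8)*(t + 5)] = 6*t - 6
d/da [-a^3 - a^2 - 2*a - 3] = -3*a^2 - 2*a - 2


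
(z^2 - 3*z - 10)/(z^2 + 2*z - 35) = (z + 2)/(z + 7)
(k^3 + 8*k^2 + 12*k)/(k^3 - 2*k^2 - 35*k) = (k^2 + 8*k + 12)/(k^2 - 2*k - 35)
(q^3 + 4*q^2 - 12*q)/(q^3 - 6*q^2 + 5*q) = (q^2 + 4*q - 12)/(q^2 - 6*q + 5)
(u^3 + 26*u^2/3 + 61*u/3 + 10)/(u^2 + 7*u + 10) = (u^2 + 11*u/3 + 2)/(u + 2)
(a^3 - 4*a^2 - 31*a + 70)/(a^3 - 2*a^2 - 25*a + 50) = (a - 7)/(a - 5)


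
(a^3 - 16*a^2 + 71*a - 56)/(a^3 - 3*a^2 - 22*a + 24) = (a^2 - 15*a + 56)/(a^2 - 2*a - 24)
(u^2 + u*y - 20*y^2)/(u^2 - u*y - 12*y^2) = (u + 5*y)/(u + 3*y)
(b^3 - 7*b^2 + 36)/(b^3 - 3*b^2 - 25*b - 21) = (-b^3 + 7*b^2 - 36)/(-b^3 + 3*b^2 + 25*b + 21)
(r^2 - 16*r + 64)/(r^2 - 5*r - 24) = (r - 8)/(r + 3)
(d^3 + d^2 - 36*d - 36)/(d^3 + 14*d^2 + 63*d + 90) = (d^2 - 5*d - 6)/(d^2 + 8*d + 15)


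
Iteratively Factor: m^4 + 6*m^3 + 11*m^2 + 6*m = (m + 1)*(m^3 + 5*m^2 + 6*m) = (m + 1)*(m + 2)*(m^2 + 3*m) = m*(m + 1)*(m + 2)*(m + 3)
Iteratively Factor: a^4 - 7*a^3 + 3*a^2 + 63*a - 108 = (a - 3)*(a^3 - 4*a^2 - 9*a + 36) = (a - 3)^2*(a^2 - a - 12) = (a - 4)*(a - 3)^2*(a + 3)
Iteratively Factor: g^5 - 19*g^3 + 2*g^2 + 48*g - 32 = (g + 4)*(g^4 - 4*g^3 - 3*g^2 + 14*g - 8) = (g + 2)*(g + 4)*(g^3 - 6*g^2 + 9*g - 4) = (g - 1)*(g + 2)*(g + 4)*(g^2 - 5*g + 4) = (g - 4)*(g - 1)*(g + 2)*(g + 4)*(g - 1)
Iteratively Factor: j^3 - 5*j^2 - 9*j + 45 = (j - 3)*(j^2 - 2*j - 15) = (j - 5)*(j - 3)*(j + 3)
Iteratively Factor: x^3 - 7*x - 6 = (x - 3)*(x^2 + 3*x + 2) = (x - 3)*(x + 2)*(x + 1)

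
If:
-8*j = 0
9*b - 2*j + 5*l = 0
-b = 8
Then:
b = -8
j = 0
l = 72/5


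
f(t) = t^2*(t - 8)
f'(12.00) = 240.00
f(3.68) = -58.50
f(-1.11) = -11.22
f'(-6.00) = 204.00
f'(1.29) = -15.65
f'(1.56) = -17.66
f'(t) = t^2 + 2*t*(t - 8) = t*(3*t - 16)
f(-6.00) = -504.00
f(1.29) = -11.17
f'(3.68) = -18.25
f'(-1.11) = 21.46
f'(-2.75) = 66.69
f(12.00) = 576.00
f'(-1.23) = 24.22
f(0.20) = -0.31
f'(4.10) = -15.17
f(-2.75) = -81.30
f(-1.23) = -13.96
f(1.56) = -15.67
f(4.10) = -65.56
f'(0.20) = -3.08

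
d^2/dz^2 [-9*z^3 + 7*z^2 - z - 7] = 14 - 54*z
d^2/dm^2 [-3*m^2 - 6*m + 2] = -6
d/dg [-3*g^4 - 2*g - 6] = -12*g^3 - 2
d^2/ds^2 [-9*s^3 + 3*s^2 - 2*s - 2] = 6 - 54*s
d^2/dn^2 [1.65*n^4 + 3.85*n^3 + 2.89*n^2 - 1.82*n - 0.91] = 19.8*n^2 + 23.1*n + 5.78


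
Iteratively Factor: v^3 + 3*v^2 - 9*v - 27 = (v + 3)*(v^2 - 9) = (v - 3)*(v + 3)*(v + 3)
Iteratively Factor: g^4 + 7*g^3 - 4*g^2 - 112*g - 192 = (g + 4)*(g^3 + 3*g^2 - 16*g - 48) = (g - 4)*(g + 4)*(g^2 + 7*g + 12) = (g - 4)*(g + 4)^2*(g + 3)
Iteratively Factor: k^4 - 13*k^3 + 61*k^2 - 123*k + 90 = (k - 3)*(k^3 - 10*k^2 + 31*k - 30) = (k - 3)*(k - 2)*(k^2 - 8*k + 15) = (k - 3)^2*(k - 2)*(k - 5)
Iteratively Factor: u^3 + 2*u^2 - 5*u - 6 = (u + 3)*(u^2 - u - 2) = (u + 1)*(u + 3)*(u - 2)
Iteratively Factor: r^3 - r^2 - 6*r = (r + 2)*(r^2 - 3*r) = r*(r + 2)*(r - 3)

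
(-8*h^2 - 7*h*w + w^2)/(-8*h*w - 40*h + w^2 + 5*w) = (h + w)/(w + 5)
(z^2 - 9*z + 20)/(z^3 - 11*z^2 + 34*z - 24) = (z - 5)/(z^2 - 7*z + 6)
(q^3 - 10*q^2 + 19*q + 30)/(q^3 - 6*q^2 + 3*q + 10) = (q - 6)/(q - 2)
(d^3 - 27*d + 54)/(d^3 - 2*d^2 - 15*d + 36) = (d + 6)/(d + 4)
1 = 1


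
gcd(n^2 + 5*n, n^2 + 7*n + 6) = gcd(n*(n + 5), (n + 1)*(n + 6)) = 1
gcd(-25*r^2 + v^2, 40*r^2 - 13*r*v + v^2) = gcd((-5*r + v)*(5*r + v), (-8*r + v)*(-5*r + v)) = 5*r - v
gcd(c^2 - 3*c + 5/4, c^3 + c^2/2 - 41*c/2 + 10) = c - 1/2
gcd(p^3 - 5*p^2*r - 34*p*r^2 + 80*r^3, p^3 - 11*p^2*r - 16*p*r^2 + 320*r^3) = p^2 - 3*p*r - 40*r^2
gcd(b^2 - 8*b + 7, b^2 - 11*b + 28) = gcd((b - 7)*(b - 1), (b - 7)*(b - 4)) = b - 7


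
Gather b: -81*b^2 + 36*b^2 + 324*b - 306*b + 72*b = -45*b^2 + 90*b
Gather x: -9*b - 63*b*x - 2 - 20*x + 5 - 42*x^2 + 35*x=-9*b - 42*x^2 + x*(15 - 63*b) + 3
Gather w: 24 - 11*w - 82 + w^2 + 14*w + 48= w^2 + 3*w - 10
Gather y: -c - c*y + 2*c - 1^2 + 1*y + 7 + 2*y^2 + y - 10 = c + 2*y^2 + y*(2 - c) - 4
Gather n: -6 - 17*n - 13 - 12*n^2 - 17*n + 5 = -12*n^2 - 34*n - 14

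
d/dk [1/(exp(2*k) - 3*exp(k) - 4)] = (3 - 2*exp(k))*exp(k)/(-exp(2*k) + 3*exp(k) + 4)^2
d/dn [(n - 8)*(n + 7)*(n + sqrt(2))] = 3*n^2 - 2*n + 2*sqrt(2)*n - 56 - sqrt(2)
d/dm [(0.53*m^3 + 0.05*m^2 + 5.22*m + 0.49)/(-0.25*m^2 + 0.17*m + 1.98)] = (-0.1325*m^4 + 0.1802*m^3 + 4.4617*m^2 + 0.443*m + 10.2523)/(0.0625*m^4 - 0.085*m^3 - 0.9611*m^2 + 0.6732*m + 3.9204)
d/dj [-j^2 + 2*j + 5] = 2 - 2*j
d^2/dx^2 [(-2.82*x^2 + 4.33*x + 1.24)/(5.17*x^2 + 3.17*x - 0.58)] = (323.90567*x^3 + 148.126704*x^2 + 199.837044*x + 46.38278)/(138.188413*x^6 + 254.191839*x^5 + 109.350153*x^4 - 25.178359*x^3 - 12.267522*x^2 + 3.199164*x - 0.195112)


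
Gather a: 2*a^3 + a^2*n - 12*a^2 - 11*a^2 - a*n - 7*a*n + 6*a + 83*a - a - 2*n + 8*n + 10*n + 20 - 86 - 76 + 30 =2*a^3 + a^2*(n - 23) + a*(88 - 8*n) + 16*n - 112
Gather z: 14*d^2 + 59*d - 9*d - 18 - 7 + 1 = 14*d^2 + 50*d - 24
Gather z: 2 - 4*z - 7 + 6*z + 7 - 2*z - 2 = 0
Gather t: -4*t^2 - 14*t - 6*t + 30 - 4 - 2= -4*t^2 - 20*t + 24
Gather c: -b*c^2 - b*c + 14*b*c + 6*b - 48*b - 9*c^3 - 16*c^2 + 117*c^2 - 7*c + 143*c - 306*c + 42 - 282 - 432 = -42*b - 9*c^3 + c^2*(101 - b) + c*(13*b - 170) - 672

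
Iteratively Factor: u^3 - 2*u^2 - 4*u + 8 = (u - 2)*(u^2 - 4) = (u - 2)^2*(u + 2)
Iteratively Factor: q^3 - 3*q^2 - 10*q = (q)*(q^2 - 3*q - 10) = q*(q + 2)*(q - 5)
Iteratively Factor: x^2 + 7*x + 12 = (x + 4)*(x + 3)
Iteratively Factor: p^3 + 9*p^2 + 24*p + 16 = (p + 4)*(p^2 + 5*p + 4) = (p + 1)*(p + 4)*(p + 4)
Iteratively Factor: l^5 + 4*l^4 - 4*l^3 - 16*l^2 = (l + 2)*(l^4 + 2*l^3 - 8*l^2) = l*(l + 2)*(l^3 + 2*l^2 - 8*l) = l*(l - 2)*(l + 2)*(l^2 + 4*l) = l^2*(l - 2)*(l + 2)*(l + 4)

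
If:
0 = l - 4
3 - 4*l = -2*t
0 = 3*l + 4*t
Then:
No Solution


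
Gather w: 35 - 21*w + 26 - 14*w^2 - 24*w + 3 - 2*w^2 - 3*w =-16*w^2 - 48*w + 64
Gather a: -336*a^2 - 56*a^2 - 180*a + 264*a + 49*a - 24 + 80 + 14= -392*a^2 + 133*a + 70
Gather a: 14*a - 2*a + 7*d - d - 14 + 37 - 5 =12*a + 6*d + 18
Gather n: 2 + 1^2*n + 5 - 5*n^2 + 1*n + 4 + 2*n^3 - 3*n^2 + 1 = 2*n^3 - 8*n^2 + 2*n + 12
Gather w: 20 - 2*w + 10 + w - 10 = 20 - w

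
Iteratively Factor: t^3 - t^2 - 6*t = (t - 3)*(t^2 + 2*t) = (t - 3)*(t + 2)*(t)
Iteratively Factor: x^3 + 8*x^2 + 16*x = (x + 4)*(x^2 + 4*x) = (x + 4)^2*(x)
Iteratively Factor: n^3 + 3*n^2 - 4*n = (n - 1)*(n^2 + 4*n) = n*(n - 1)*(n + 4)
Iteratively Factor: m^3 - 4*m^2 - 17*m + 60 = (m - 5)*(m^2 + m - 12) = (m - 5)*(m - 3)*(m + 4)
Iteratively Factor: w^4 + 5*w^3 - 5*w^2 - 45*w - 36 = (w + 3)*(w^3 + 2*w^2 - 11*w - 12) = (w + 3)*(w + 4)*(w^2 - 2*w - 3) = (w - 3)*(w + 3)*(w + 4)*(w + 1)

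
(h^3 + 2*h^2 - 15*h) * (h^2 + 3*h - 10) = h^5 + 5*h^4 - 19*h^3 - 65*h^2 + 150*h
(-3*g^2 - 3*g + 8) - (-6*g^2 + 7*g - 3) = 3*g^2 - 10*g + 11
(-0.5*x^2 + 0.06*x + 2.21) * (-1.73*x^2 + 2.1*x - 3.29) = 0.865*x^4 - 1.1538*x^3 - 2.0523*x^2 + 4.4436*x - 7.2709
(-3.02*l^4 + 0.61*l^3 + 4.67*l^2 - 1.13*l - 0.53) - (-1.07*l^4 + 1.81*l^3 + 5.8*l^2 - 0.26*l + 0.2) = -1.95*l^4 - 1.2*l^3 - 1.13*l^2 - 0.87*l - 0.73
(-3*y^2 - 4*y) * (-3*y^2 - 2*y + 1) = 9*y^4 + 18*y^3 + 5*y^2 - 4*y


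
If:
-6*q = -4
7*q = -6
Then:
No Solution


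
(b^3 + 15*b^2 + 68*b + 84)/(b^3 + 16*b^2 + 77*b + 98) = (b + 6)/(b + 7)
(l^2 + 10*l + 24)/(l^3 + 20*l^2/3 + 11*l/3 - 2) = 3*(l + 4)/(3*l^2 + 2*l - 1)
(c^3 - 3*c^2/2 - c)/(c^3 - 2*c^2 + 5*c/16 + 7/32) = 16*c*(2*c^2 - 3*c - 2)/(32*c^3 - 64*c^2 + 10*c + 7)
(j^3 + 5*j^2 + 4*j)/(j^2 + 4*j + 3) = j*(j + 4)/(j + 3)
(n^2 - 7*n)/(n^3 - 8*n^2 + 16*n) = (n - 7)/(n^2 - 8*n + 16)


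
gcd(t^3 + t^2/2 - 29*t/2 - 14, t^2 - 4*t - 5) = t + 1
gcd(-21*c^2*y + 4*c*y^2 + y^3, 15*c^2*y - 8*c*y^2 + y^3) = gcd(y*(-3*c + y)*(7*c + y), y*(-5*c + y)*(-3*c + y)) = -3*c*y + y^2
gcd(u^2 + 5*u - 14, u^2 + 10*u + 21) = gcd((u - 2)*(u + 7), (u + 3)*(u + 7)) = u + 7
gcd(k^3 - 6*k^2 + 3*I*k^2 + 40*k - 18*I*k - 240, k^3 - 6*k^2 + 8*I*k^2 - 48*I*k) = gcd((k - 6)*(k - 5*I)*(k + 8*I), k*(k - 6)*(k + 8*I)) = k^2 + k*(-6 + 8*I) - 48*I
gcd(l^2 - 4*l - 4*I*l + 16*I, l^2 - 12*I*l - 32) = l - 4*I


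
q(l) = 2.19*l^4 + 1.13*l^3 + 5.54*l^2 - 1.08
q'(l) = 8.76*l^3 + 3.39*l^2 + 11.08*l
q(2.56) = 148.24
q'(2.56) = 197.55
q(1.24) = 14.77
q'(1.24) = 35.65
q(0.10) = -1.02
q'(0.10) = 1.15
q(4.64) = 1246.19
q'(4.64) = 999.50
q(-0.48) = 0.19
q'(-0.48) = -5.51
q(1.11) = 10.62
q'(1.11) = 28.46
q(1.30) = 17.02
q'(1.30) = 39.38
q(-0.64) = 1.26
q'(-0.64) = -8.00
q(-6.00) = 2792.52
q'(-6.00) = -1836.60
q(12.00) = 48161.16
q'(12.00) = 15758.40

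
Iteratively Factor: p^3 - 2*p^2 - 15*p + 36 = (p + 4)*(p^2 - 6*p + 9) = (p - 3)*(p + 4)*(p - 3)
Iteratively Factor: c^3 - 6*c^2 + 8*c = (c)*(c^2 - 6*c + 8) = c*(c - 4)*(c - 2)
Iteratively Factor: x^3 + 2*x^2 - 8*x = (x)*(x^2 + 2*x - 8) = x*(x - 2)*(x + 4)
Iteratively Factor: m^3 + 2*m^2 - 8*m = (m)*(m^2 + 2*m - 8) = m*(m + 4)*(m - 2)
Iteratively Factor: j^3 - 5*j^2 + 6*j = (j - 2)*(j^2 - 3*j) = j*(j - 2)*(j - 3)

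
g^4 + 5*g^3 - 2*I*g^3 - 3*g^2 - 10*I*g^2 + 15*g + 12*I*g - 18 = (g - 1)*(g + 6)*(g - 3*I)*(g + I)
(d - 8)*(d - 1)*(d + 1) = d^3 - 8*d^2 - d + 8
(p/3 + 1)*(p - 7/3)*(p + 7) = p^3/3 + 23*p^2/9 - 7*p/9 - 49/3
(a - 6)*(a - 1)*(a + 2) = a^3 - 5*a^2 - 8*a + 12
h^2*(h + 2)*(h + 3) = h^4 + 5*h^3 + 6*h^2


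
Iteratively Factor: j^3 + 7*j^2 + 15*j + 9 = (j + 1)*(j^2 + 6*j + 9) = (j + 1)*(j + 3)*(j + 3)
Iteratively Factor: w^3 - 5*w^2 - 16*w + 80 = (w - 5)*(w^2 - 16) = (w - 5)*(w + 4)*(w - 4)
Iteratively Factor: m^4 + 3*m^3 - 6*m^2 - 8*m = (m)*(m^3 + 3*m^2 - 6*m - 8) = m*(m + 1)*(m^2 + 2*m - 8) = m*(m - 2)*(m + 1)*(m + 4)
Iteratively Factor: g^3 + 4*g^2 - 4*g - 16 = (g + 2)*(g^2 + 2*g - 8) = (g - 2)*(g + 2)*(g + 4)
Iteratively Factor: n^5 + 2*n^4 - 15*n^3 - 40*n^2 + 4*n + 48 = (n - 1)*(n^4 + 3*n^3 - 12*n^2 - 52*n - 48) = (n - 1)*(n + 2)*(n^3 + n^2 - 14*n - 24) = (n - 1)*(n + 2)*(n + 3)*(n^2 - 2*n - 8) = (n - 1)*(n + 2)^2*(n + 3)*(n - 4)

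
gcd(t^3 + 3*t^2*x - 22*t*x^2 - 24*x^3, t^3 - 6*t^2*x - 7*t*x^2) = t + x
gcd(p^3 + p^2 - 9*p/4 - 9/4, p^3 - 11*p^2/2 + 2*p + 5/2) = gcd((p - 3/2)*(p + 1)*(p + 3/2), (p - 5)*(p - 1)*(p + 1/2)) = 1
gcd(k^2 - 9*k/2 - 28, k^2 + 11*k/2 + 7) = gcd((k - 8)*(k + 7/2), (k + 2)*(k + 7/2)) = k + 7/2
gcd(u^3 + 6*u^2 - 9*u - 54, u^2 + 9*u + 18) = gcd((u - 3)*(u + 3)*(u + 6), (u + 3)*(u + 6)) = u^2 + 9*u + 18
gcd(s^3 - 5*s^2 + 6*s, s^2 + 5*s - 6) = 1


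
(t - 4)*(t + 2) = t^2 - 2*t - 8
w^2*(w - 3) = w^3 - 3*w^2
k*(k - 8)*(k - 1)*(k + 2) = k^4 - 7*k^3 - 10*k^2 + 16*k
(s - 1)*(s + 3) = s^2 + 2*s - 3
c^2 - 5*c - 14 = (c - 7)*(c + 2)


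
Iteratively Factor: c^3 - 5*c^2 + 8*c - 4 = (c - 2)*(c^2 - 3*c + 2) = (c - 2)^2*(c - 1)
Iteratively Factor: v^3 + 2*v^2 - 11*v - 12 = (v + 1)*(v^2 + v - 12) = (v - 3)*(v + 1)*(v + 4)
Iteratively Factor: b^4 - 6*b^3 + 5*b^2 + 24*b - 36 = (b - 3)*(b^3 - 3*b^2 - 4*b + 12) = (b - 3)*(b - 2)*(b^2 - b - 6) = (b - 3)^2*(b - 2)*(b + 2)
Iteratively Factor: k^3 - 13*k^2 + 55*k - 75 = (k - 5)*(k^2 - 8*k + 15) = (k - 5)*(k - 3)*(k - 5)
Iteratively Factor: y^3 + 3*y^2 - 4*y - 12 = (y + 2)*(y^2 + y - 6) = (y - 2)*(y + 2)*(y + 3)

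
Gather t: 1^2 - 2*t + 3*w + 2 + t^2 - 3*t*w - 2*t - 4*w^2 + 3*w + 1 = t^2 + t*(-3*w - 4) - 4*w^2 + 6*w + 4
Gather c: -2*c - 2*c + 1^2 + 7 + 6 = 14 - 4*c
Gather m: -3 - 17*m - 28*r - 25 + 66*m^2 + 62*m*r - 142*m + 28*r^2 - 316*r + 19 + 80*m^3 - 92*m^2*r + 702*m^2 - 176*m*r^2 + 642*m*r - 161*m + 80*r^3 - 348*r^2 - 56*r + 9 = 80*m^3 + m^2*(768 - 92*r) + m*(-176*r^2 + 704*r - 320) + 80*r^3 - 320*r^2 - 400*r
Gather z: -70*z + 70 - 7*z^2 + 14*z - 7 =-7*z^2 - 56*z + 63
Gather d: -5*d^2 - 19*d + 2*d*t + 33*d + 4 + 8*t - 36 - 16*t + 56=-5*d^2 + d*(2*t + 14) - 8*t + 24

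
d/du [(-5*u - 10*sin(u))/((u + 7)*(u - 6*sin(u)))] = 5*(-8*u^2*cos(u) + u^2 + 4*u*sin(u) - 56*u*cos(u) - 12*sin(u)^2 + 56*sin(u))/((u + 7)^2*(u - 6*sin(u))^2)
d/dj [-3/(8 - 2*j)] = -3/(2*(j - 4)^2)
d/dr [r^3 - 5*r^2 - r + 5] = 3*r^2 - 10*r - 1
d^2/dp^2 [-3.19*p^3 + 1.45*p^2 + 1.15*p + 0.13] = 2.9 - 19.14*p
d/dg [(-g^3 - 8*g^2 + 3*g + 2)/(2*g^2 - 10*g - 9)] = (-2*g^4 + 20*g^3 + 101*g^2 + 136*g - 7)/(4*g^4 - 40*g^3 + 64*g^2 + 180*g + 81)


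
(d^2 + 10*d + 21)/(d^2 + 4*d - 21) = (d + 3)/(d - 3)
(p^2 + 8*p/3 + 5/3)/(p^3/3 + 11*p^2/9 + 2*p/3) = 3*(3*p^2 + 8*p + 5)/(p*(3*p^2 + 11*p + 6))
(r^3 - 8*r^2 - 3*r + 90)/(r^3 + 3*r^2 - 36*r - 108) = (r - 5)/(r + 6)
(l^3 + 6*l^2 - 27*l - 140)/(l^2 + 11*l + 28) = l - 5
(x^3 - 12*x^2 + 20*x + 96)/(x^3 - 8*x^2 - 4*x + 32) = (x - 6)/(x - 2)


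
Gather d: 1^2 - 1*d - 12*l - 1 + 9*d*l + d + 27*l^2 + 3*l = 9*d*l + 27*l^2 - 9*l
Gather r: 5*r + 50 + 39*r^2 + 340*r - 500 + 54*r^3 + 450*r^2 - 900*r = 54*r^3 + 489*r^2 - 555*r - 450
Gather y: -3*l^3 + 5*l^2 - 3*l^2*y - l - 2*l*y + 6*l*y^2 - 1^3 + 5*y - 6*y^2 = -3*l^3 + 5*l^2 - l + y^2*(6*l - 6) + y*(-3*l^2 - 2*l + 5) - 1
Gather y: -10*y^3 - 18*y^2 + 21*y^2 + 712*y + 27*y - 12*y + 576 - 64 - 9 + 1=-10*y^3 + 3*y^2 + 727*y + 504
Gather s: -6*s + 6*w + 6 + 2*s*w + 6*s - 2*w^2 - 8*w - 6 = 2*s*w - 2*w^2 - 2*w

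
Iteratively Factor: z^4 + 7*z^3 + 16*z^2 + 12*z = (z + 3)*(z^3 + 4*z^2 + 4*z) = (z + 2)*(z + 3)*(z^2 + 2*z) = z*(z + 2)*(z + 3)*(z + 2)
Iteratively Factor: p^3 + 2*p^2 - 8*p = (p)*(p^2 + 2*p - 8) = p*(p + 4)*(p - 2)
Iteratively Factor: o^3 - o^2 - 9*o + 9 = (o + 3)*(o^2 - 4*o + 3) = (o - 3)*(o + 3)*(o - 1)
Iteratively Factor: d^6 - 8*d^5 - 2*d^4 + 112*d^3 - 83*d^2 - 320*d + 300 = (d - 5)*(d^5 - 3*d^4 - 17*d^3 + 27*d^2 + 52*d - 60) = (d - 5)^2*(d^4 + 2*d^3 - 7*d^2 - 8*d + 12) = (d - 5)^2*(d + 2)*(d^3 - 7*d + 6) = (d - 5)^2*(d - 2)*(d + 2)*(d^2 + 2*d - 3) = (d - 5)^2*(d - 2)*(d + 2)*(d + 3)*(d - 1)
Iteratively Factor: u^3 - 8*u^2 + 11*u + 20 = (u - 4)*(u^2 - 4*u - 5) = (u - 5)*(u - 4)*(u + 1)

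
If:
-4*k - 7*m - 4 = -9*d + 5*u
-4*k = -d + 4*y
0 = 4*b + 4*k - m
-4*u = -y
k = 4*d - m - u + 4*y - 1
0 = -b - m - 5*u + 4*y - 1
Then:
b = 65/3771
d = -316/3771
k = -71/419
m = -2296/3771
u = 140/3771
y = 560/3771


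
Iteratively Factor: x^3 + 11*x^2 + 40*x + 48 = (x + 4)*(x^2 + 7*x + 12) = (x + 4)^2*(x + 3)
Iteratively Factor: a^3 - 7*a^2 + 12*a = (a - 4)*(a^2 - 3*a) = (a - 4)*(a - 3)*(a)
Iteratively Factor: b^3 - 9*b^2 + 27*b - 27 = (b - 3)*(b^2 - 6*b + 9) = (b - 3)^2*(b - 3)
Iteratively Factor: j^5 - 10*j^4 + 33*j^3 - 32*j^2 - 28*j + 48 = (j - 2)*(j^4 - 8*j^3 + 17*j^2 + 2*j - 24) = (j - 2)*(j + 1)*(j^3 - 9*j^2 + 26*j - 24) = (j - 3)*(j - 2)*(j + 1)*(j^2 - 6*j + 8) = (j - 4)*(j - 3)*(j - 2)*(j + 1)*(j - 2)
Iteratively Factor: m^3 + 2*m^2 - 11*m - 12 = (m - 3)*(m^2 + 5*m + 4) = (m - 3)*(m + 1)*(m + 4)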